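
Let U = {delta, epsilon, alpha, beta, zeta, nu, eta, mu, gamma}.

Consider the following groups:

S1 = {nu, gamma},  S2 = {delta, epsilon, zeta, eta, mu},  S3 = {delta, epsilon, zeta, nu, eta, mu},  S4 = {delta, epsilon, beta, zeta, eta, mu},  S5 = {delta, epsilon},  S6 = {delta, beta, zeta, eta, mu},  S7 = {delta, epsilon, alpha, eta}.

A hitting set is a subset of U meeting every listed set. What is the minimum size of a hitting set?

Take H = {delta, nu}. Each listed group contains at least one of these, so H is a hitting set of size 2.
The groups S1, S7 are pairwise disjoint, so any hitting set needs a separate item for each — at least 2. Hence 2 is optimal.

2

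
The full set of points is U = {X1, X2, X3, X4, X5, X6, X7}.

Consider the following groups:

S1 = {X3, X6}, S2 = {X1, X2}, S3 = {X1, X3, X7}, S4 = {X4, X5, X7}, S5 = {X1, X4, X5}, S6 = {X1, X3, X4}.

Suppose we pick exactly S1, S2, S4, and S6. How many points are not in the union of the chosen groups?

0

Union of S1, S2, S4, S6 = {X1, X2, X3, X4, X5, X6, X7} — that's every point, so 0 are uncovered.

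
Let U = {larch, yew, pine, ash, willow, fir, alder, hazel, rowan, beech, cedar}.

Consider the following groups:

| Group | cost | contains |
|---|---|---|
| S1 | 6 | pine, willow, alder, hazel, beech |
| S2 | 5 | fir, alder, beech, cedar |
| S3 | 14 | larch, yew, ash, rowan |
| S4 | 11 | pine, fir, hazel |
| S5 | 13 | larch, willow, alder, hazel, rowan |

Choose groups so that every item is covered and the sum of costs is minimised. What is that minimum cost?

S1, S2, S3 together cover every item (S1 ∪ S2 ∪ S3 = {larch, yew, pine, ash, willow, fir, alder, hazel, rowan, beech, cedar}); total cost 6 + 5 + 14 = 25.
No covering selection has total cost below 25.

25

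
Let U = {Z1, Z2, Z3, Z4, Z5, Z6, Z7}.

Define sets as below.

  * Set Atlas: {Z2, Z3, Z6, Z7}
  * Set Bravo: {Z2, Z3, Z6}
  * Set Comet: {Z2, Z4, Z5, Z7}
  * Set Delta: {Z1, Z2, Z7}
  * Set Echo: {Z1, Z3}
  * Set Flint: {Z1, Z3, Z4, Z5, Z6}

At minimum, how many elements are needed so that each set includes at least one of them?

H = {Z2, Z3} meets every set (each contains at least one member of H), and |H| = 2.
The sets Comet, Echo are pairwise disjoint, so any hitting set needs a separate element for each — at least 2. Hence 2 is optimal.

2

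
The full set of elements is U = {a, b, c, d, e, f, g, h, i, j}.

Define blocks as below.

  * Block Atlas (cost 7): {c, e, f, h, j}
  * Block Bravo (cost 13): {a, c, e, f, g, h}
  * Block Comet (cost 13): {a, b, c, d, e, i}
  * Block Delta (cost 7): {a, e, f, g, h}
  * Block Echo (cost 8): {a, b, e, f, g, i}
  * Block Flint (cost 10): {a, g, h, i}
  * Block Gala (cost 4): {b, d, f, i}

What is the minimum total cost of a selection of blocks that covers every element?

Atlas, Delta, Gala together cover every element (Atlas ∪ Delta ∪ Gala = {a, b, c, d, e, f, g, h, i, j}); total cost 7 + 7 + 4 = 18.
No covering selection has total cost below 18.

18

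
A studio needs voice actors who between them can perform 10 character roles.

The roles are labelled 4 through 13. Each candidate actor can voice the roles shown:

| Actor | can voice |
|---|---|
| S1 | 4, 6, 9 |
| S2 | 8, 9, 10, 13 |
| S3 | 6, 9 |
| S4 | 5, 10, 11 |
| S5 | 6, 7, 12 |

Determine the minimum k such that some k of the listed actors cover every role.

Take {S1, S2, S4, S5}. Their union is {4, 5, 6, 7, 8, 9, 10, 11, 12, 13}, which is all 10 roles.
Only S1 contains 4, so S1 is forced; the remaining 7 roles need at least 3 more actors (each remaining actor adds at most 3) — so at least 4 actors are needed, and 4 is optimal.

4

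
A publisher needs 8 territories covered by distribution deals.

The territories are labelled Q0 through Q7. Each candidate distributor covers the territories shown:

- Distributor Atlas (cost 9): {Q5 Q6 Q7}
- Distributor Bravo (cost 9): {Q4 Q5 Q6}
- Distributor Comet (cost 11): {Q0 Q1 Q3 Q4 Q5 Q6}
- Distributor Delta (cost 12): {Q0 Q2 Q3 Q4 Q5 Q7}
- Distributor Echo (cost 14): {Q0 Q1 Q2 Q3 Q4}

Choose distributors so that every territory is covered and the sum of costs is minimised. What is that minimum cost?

Comet, Delta together cover every territory (Comet ∪ Delta = {Q0, Q1, Q2, Q3, Q4, Q5, Q6, Q7}); total cost 11 + 12 = 23.
No covering selection has total cost below 23.

23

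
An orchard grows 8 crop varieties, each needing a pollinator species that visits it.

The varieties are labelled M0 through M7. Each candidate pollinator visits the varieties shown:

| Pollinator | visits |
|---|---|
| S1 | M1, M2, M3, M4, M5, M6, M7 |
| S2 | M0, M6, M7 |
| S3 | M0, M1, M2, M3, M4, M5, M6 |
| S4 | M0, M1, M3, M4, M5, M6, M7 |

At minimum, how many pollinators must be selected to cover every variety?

Take {S1, S2}. Their union is {M0, M1, M2, M3, M4, M5, M6, M7}, which is all 8 varieties.
No single pollinator has all 8 varieties (the largest, S1, has 7), so 2 is optimal.

2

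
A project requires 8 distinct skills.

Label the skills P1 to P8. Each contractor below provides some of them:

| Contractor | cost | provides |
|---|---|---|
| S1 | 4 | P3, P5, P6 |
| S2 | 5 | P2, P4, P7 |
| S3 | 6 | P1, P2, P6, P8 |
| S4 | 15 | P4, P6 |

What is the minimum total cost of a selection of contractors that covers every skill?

15

S1, S2, S3 together cover every skill (S1 ∪ S2 ∪ S3 = {P1, P2, P3, P4, P5, P6, P7, P8}); total cost 4 + 5 + 6 = 15.
No covering selection has total cost below 15.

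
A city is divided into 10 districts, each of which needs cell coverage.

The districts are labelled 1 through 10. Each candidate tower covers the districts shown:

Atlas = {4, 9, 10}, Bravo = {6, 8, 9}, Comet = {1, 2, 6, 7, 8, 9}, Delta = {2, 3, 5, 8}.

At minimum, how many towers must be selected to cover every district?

Take {Atlas, Comet, Delta}. Their union is {1, 2, 3, 4, 5, 6, 7, 8, 9, 10}, which is all 10 districts.
Only Comet contains 1, so Comet is forced; the remaining 4 districts need at least 2 more towers (each remaining tower adds at most 2) — so at least 3 towers are needed, and 3 is optimal.

3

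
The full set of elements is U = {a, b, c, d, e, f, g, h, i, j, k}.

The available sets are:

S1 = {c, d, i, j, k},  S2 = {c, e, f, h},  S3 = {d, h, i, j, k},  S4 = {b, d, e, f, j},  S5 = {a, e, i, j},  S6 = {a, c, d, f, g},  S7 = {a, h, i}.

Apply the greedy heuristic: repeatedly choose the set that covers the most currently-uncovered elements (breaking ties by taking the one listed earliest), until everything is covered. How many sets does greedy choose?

Greedy: pick S1 (covers 5 new) → pick S2 (covers 3 new) → pick S6 (covers 2 new) → pick S4 (covers 1 new). Total picks: 4.
(The true minimum cover uses only 3 sets, so greedy is not optimal here.)

4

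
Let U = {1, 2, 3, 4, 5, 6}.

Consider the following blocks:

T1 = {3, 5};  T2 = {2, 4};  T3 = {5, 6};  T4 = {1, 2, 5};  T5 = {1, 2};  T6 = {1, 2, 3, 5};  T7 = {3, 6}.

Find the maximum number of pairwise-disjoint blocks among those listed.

2

T1, T2 are pairwise disjoint (T1={3,5}; T2={2,4}).
Every remaining block overlaps one of these, and no 3 of the listed blocks are pairwise disjoint, so 2 is the maximum.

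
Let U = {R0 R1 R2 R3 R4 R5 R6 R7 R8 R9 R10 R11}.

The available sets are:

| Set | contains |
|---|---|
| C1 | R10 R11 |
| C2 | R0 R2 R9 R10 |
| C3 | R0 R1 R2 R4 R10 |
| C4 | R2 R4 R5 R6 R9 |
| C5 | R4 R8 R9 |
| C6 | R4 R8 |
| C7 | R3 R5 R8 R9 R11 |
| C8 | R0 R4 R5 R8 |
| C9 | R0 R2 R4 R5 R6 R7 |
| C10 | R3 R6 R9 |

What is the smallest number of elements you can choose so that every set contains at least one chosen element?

Take H = {R4, R9, R10}. Each listed set contains at least one of these, so H is a hitting set of size 3.
The sets C1, C6, C10 are pairwise disjoint, so any hitting set needs a separate element for each — at least 3. Hence 3 is optimal.

3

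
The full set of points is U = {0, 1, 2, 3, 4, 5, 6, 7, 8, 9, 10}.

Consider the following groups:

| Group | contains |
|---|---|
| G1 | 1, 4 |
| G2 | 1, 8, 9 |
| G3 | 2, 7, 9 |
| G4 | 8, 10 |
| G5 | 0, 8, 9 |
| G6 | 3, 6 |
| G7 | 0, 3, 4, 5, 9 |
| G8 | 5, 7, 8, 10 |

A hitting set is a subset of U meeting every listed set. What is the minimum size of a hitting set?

The 4 points {1, 3, 9, 10} hit every group.
The groups G1, G3, G4, G6 are pairwise disjoint, so any hitting set needs a separate point for each — at least 4. Hence 4 is optimal.

4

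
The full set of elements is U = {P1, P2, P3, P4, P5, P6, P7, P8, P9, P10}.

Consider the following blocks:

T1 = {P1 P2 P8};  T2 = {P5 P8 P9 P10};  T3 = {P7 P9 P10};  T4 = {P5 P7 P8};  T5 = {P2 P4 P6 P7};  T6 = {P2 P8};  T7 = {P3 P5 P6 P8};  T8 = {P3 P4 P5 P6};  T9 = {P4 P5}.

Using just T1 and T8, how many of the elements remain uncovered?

Union of T1, T8 = {P1, P2, P3, P4, P5, P6, P8}.
Not covered: P7, P9, P10 — 3 elements.

3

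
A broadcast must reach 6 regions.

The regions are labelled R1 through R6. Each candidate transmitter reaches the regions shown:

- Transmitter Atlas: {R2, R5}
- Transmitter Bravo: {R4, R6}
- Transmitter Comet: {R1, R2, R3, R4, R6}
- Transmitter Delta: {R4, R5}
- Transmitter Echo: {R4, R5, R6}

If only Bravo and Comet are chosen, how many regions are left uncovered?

1

Union of Bravo, Comet = {R1, R2, R3, R4, R6}.
Not covered: R5 — 1 region.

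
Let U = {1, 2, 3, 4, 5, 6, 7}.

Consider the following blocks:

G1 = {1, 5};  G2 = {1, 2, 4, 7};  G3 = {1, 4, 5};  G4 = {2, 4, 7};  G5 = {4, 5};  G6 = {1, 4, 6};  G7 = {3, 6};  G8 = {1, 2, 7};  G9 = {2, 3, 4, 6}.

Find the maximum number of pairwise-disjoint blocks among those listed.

G1, G4, G7 are pairwise disjoint (G1={1,5}; G4={2,4,7}; G7={3,6}).
Every remaining block overlaps one of these, and no 4 of the listed blocks are pairwise disjoint, so 3 is the maximum.

3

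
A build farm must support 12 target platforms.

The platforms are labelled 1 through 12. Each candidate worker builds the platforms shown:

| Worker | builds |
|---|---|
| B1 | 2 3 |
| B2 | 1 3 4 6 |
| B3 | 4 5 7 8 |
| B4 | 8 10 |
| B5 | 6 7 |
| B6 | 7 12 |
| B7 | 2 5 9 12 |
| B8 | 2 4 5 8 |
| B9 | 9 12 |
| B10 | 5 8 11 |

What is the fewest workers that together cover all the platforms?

Take {B2, B4, B6, B7, B10}. Their union is {1, 2, 3, 4, 5, 6, 7, 8, 9, 10, 11, 12}, which is all 12 platforms.
No 4 of the 10 workers cover everything (all 210 combinations miss at least one platform), so 5 is optimal.

5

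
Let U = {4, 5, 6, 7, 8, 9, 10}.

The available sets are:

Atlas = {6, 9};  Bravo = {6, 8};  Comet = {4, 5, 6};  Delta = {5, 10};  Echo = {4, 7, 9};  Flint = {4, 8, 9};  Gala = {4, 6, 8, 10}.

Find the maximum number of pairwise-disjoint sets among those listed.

3

Bravo, Delta, Echo are pairwise disjoint (Bravo={6,8}; Delta={5,10}; Echo={4,7,9}).
Every remaining set overlaps one of these, and no 4 of the listed sets are pairwise disjoint, so 3 is the maximum.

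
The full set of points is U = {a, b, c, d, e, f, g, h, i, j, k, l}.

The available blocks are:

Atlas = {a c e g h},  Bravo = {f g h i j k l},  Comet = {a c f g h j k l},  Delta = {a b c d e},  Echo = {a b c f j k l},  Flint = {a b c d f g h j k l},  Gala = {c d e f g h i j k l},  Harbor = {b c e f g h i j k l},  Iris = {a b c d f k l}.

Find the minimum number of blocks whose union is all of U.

Harbor and Iris together: Harbor ∪ Iris = {a, b, c, d, e, f, g, h, i, j, k, l} — every point is covered.
No single block has all 12 points (the largest, Flint, has 10), so 2 is optimal.

2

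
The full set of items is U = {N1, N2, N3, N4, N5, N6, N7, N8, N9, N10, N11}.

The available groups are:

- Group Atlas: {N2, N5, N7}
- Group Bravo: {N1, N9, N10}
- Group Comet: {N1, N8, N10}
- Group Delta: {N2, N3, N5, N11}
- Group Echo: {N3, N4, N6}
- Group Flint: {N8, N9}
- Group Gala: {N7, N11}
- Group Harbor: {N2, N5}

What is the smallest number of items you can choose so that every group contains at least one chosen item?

H = {N2, N6, N8, N10, N11} meets every group (each contains at least one member of H), and |H| = 5.
No choice of 4 items meets every group, so 5 is the minimum.

5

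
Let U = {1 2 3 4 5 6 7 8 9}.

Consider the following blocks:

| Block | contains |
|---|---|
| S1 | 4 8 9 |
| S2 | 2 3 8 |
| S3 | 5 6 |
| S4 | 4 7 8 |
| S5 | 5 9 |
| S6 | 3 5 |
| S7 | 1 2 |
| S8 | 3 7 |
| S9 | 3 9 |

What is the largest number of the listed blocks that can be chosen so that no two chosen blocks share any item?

4

S3, S4, S7, S9 are pairwise disjoint (S3={5,6}; S4={4,7,8}; S7={1,2}; S9={3,9}).
Every remaining block overlaps one of these, and no 5 of the listed blocks are pairwise disjoint, so 4 is the maximum.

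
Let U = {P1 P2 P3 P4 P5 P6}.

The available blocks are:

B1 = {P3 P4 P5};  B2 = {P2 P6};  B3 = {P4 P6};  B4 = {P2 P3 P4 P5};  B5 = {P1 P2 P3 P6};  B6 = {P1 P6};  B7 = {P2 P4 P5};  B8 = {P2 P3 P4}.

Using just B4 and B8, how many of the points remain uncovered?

2

Union of B4, B8 = {P2, P3, P4, P5}.
Not covered: P1, P6 — 2 points.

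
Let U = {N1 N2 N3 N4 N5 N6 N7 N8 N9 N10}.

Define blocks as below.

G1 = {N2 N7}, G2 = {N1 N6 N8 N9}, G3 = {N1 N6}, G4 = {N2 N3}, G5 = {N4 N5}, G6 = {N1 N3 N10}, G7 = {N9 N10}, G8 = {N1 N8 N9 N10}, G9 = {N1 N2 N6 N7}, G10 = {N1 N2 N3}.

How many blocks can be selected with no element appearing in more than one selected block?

4

G3, G4, G5, G7 are pairwise disjoint (G3={N1,N6}; G4={N2,N3}; G5={N4,N5}; G7={N9,N10}).
Every remaining block overlaps one of these, and no 5 of the listed blocks are pairwise disjoint, so 4 is the maximum.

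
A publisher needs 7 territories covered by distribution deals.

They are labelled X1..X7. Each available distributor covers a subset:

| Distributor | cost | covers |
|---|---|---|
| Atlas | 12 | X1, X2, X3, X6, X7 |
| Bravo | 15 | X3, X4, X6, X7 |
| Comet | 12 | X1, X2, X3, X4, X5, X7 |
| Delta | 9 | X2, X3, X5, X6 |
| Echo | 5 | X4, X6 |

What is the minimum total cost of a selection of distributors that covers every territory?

Comet, Echo together cover every territory (Comet ∪ Echo = {X1, X2, X3, X4, X5, X6, X7}); total cost 12 + 5 = 17.
No covering selection has total cost below 17.

17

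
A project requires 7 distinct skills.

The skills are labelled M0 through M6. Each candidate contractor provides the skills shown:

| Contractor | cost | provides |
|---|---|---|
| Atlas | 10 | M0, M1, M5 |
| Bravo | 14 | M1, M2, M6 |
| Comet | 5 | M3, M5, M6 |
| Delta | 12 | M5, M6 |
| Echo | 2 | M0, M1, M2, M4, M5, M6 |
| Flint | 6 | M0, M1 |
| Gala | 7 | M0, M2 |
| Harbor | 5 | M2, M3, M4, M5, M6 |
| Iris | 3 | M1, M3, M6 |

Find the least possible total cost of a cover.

5

Echo, Iris together cover every skill (Echo ∪ Iris = {M0, M1, M2, M3, M4, M5, M6}); total cost 2 + 3 = 5.
No covering selection has total cost below 5.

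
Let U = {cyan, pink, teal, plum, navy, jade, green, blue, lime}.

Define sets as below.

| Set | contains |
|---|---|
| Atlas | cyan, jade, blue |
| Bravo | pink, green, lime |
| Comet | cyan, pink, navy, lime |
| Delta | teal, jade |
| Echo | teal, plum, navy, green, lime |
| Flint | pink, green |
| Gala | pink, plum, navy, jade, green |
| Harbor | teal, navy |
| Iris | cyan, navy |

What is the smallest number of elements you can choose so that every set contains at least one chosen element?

Take H = {pink, navy, jade}. Each listed set contains at least one of these, so H is a hitting set of size 3.
The sets Bravo, Delta, Iris are pairwise disjoint, so any hitting set needs a separate element for each — at least 3. Hence 3 is optimal.

3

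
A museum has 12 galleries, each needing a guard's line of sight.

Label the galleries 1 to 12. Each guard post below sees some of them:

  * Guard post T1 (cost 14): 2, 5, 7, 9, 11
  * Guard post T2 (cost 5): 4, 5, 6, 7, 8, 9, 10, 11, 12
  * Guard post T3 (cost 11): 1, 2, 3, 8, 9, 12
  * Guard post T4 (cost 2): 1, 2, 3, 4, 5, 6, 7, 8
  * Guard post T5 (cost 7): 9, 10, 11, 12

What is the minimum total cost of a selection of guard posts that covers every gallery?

T2, T4 together cover every gallery (T2 ∪ T4 = {1, 2, 3, 4, 5, 6, 7, 8, 9, 10, 11, 12}); total cost 5 + 2 = 7.
No covering selection has total cost below 7.

7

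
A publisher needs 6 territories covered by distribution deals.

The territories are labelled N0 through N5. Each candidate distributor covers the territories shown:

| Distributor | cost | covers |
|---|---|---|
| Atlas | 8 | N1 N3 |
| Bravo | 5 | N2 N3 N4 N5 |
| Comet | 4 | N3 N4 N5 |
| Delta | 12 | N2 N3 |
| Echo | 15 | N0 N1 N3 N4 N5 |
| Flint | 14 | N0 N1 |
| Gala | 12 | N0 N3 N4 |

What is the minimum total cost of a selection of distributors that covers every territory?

Bravo, Flint together cover every territory (Bravo ∪ Flint = {N0, N1, N2, N3, N4, N5}); total cost 5 + 14 = 19.
No covering selection has total cost below 19.

19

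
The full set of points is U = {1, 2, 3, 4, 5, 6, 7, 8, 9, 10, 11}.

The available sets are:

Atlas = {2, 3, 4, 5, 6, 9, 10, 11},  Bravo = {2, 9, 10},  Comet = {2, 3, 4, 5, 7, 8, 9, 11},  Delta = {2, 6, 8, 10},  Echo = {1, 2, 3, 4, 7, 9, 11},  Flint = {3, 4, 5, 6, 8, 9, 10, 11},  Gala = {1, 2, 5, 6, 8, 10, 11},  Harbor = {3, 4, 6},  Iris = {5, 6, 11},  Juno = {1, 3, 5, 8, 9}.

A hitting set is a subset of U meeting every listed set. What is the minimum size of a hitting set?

Take H = {6, 9}. Each listed set contains at least one of these, so H is a hitting set of size 2.
The sets Bravo, Iris are pairwise disjoint, so any hitting set needs a separate point for each — at least 2. Hence 2 is optimal.

2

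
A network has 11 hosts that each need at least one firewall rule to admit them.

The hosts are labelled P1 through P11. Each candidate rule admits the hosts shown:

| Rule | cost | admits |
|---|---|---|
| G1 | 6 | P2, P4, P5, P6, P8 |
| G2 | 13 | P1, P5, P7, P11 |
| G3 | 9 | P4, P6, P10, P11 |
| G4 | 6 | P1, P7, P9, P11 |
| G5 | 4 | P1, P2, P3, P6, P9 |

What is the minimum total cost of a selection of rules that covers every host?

25

G1, G3, G4, G5 together cover every host (G1 ∪ G3 ∪ G4 ∪ G5 = {P1, P2, P3, P4, P5, P6, P7, P8, P9, P10, P11}); total cost 6 + 9 + 6 + 4 = 25.
No covering selection has total cost below 25.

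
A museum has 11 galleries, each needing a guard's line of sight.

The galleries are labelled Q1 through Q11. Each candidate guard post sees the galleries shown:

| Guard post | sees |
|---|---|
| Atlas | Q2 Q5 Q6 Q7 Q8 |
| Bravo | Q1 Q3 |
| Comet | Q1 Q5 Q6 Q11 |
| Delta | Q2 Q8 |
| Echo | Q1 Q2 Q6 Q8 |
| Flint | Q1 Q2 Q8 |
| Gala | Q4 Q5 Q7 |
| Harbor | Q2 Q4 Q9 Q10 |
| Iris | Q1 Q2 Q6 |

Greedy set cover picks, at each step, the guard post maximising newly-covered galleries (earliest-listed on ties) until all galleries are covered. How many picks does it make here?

4

Greedy: pick Atlas (covers 5 new) → pick Harbor (covers 3 new) → pick Bravo (covers 2 new) → pick Comet (covers 1 new). Total picks: 4.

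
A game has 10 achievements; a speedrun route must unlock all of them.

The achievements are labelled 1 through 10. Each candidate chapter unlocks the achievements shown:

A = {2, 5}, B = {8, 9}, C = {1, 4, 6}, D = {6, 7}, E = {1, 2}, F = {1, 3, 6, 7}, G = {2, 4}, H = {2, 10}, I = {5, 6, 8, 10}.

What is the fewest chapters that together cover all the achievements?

B and F and G and I together: B ∪ F ∪ G ∪ I = {1, 2, 3, 4, 5, 6, 7, 8, 9, 10} — every achievement is covered.
No 3 of the 9 chapters cover everything (all 84 combinations miss at least one achievement), so 4 is optimal.

4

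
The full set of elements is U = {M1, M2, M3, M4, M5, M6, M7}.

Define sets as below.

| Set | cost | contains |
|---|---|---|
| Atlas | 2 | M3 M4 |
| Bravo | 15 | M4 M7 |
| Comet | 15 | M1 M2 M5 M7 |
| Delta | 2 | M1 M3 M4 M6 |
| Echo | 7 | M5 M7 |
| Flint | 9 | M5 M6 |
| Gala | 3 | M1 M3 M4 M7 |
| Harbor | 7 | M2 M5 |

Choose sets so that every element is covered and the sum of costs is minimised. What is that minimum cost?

12

Delta, Gala, Harbor together cover every element (Delta ∪ Gala ∪ Harbor = {M1, M2, M3, M4, M5, M6, M7}); total cost 2 + 3 + 7 = 12.
No covering selection has total cost below 12.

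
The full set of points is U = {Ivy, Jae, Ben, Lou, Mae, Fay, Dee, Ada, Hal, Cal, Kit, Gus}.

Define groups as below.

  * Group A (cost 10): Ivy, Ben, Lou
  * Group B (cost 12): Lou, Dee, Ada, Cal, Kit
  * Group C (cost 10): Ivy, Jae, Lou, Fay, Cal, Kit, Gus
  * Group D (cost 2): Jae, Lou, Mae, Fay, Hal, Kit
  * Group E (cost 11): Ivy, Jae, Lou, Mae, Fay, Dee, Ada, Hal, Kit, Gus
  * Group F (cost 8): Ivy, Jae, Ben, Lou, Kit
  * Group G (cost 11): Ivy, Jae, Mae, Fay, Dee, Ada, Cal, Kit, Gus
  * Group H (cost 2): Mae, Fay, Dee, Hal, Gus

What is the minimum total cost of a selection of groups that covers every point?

D, F, G together cover every point (D ∪ F ∪ G = {Ivy, Jae, Ben, Lou, Mae, Fay, Dee, Ada, Hal, Cal, Kit, Gus}); total cost 2 + 8 + 11 = 21.
The greedy pick D, H, G, F costs 23; no covering selection beats 21.

21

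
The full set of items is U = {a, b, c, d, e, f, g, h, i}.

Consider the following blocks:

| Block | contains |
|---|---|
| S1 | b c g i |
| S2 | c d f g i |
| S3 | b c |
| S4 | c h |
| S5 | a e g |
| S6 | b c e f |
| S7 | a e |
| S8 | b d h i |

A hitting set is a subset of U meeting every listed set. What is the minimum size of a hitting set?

Take T = {a, c, d}. Each listed block contains at least one of these, so T is a hitting set of size 3.
No choice of 2 items meets every block, so 3 is the minimum.

3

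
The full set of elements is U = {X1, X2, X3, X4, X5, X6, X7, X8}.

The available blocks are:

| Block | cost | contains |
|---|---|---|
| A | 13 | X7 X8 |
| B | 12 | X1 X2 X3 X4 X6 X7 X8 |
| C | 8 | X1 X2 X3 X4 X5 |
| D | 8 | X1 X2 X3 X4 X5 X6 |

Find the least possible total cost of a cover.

B, D together cover every element (B ∪ D = {X1, X2, X3, X4, X5, X6, X7, X8}); total cost 12 + 8 = 20.
No covering selection has total cost below 20.

20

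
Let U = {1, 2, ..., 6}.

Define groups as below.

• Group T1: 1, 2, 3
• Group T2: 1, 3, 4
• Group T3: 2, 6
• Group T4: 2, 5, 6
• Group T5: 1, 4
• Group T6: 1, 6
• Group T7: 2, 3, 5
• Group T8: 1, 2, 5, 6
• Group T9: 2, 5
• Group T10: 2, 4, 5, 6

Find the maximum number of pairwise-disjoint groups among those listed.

T2, T4 are pairwise disjoint (T2={1,3,4}; T4={2,5,6}).
Every remaining group overlaps one of these, and no 3 of the listed groups are pairwise disjoint, so 2 is the maximum.

2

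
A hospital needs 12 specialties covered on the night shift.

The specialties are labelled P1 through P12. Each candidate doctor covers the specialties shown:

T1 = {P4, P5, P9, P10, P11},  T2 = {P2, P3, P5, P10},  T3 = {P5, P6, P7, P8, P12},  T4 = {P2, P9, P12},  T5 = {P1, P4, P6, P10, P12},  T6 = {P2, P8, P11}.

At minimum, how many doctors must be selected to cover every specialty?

4

T1 and T2 and T3 and T5 together: T1 ∪ T2 ∪ T3 ∪ T5 = {P1, P2, P3, P4, P5, P6, P7, P8, P9, P10, P11, P12} — every specialty is covered.
Only T5 contains P1, so T5 is forced; the remaining 7 specialties need at least 3 more doctors (each remaining doctor adds at most 3) — so at least 4 doctors are needed, and 4 is optimal.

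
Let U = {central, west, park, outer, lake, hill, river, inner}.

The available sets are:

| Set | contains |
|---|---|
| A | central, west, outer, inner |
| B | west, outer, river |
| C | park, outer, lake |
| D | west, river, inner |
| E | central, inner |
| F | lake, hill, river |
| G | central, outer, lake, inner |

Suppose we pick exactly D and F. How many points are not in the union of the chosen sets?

3

Union of D, F = {west, lake, hill, river, inner}.
Not covered: central, park, outer — 3 points.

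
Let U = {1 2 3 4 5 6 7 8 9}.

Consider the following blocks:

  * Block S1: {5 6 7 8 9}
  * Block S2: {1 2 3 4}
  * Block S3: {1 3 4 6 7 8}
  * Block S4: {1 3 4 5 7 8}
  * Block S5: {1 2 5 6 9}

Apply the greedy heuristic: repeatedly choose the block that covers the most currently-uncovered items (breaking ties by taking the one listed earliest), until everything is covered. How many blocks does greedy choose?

2

Greedy: pick S3 (covers 6 new) → pick S5 (covers 3 new). Total picks: 2.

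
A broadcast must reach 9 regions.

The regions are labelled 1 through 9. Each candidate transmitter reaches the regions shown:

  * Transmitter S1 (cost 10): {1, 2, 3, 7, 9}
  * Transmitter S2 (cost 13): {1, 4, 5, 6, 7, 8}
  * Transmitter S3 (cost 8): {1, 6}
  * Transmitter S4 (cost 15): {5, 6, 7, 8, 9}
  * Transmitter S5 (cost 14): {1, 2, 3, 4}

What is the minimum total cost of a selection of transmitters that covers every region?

23

S1, S2 together cover every region (S1 ∪ S2 = {1, 2, 3, 4, 5, 6, 7, 8, 9}); total cost 10 + 13 = 23.
No covering selection has total cost below 23.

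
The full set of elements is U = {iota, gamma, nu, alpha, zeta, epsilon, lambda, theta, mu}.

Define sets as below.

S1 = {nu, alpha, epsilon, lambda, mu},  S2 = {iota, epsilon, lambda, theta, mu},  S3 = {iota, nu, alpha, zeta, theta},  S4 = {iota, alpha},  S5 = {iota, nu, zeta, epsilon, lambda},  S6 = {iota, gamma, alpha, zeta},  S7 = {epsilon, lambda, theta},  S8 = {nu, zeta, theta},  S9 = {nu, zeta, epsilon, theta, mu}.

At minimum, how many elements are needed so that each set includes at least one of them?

3

H = {alpha, zeta, theta} meets every set (each contains at least one member of H), and |H| = 3.
No choice of 2 elements meets every set, so 3 is the minimum.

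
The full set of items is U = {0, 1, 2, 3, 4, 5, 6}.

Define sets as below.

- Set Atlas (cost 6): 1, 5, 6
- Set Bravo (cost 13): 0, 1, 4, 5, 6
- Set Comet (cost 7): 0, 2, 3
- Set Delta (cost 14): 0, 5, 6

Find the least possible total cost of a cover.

20

Bravo, Comet together cover every item (Bravo ∪ Comet = {0, 1, 2, 3, 4, 5, 6}); total cost 13 + 7 = 20.
The greedy pick Atlas, Comet, Bravo costs 26; no covering selection beats 20.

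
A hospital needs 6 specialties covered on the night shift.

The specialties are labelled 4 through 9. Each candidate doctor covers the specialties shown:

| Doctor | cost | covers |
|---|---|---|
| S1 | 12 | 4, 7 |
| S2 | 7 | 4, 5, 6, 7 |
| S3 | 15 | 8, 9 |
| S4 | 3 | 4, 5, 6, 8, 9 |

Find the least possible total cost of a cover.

10

S2, S4 together cover every specialty (S2 ∪ S4 = {4, 5, 6, 7, 8, 9}); total cost 7 + 3 = 10.
No covering selection has total cost below 10.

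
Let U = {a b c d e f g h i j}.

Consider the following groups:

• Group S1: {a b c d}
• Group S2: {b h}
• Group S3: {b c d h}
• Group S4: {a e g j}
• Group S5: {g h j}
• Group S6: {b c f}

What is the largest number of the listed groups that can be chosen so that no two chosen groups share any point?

2

S1, S5 are pairwise disjoint (S1={a,b,c,d}; S5={g,h,j}).
Every remaining group overlaps one of these, and no 3 of the listed groups are pairwise disjoint, so 2 is the maximum.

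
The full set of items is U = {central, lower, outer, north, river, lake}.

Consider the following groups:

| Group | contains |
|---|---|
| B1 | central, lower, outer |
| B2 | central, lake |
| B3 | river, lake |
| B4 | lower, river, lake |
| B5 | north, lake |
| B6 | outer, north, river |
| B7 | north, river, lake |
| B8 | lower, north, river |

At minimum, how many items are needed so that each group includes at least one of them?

The 3 items {central, north, lake} hit every group.
No choice of 2 items meets every group, so 3 is the minimum.

3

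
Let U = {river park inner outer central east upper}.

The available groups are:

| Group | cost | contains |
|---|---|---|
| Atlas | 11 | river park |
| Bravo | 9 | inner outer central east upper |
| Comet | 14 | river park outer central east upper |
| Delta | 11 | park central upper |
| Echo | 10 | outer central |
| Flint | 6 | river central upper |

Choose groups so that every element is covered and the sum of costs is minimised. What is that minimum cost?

20

Atlas, Bravo together cover every element (Atlas ∪ Bravo = {river, park, inner, outer, central, east, upper}); total cost 11 + 9 = 20.
No covering selection has total cost below 20.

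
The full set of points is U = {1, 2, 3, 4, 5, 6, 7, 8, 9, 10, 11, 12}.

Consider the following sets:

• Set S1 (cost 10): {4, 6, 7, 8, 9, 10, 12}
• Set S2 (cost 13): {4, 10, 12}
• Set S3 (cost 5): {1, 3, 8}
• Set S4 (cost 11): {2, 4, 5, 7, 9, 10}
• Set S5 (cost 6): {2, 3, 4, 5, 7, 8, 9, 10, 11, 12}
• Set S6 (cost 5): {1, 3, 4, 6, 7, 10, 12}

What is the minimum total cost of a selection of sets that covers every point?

11

S5, S6 together cover every point (S5 ∪ S6 = {1, 2, 3, 4, 5, 6, 7, 8, 9, 10, 11, 12}); total cost 6 + 5 = 11.
No covering selection has total cost below 11.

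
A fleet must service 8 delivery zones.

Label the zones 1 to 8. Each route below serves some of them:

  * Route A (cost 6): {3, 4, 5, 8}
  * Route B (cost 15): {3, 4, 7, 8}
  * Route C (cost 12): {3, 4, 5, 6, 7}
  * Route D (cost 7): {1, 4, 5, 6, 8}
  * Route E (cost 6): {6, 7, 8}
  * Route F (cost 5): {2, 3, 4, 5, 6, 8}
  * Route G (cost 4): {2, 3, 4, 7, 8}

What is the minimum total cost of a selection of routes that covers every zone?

11

D, G together cover every zone (D ∪ G = {1, 2, 3, 4, 5, 6, 7, 8}); total cost 7 + 4 = 11.
No covering selection has total cost below 11.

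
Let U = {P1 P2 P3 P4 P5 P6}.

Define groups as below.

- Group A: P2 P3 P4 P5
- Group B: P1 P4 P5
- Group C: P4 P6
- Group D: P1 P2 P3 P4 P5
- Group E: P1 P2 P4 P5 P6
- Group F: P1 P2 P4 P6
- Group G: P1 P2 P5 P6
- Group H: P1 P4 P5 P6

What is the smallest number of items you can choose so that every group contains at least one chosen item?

2

Take T = {P4, P6}. Each listed group contains at least one of these, so T is a hitting set of size 2.
No single item lies in every group, so at least 2 are needed and 2 is optimal.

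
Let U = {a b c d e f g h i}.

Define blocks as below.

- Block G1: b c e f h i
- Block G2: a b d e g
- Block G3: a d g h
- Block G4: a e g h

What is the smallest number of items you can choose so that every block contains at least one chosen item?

2

T = {a, c} meets every block (each contains at least one member of T), and |T| = 2.
No single item lies in every block, so at least 2 are needed and 2 is optimal.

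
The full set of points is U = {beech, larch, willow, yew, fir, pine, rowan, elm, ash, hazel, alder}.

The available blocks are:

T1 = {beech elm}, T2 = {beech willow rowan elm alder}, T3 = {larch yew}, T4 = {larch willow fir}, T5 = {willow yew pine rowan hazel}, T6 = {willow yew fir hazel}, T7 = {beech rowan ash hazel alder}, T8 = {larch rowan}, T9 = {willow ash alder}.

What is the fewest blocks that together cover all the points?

4

T2, T4, T5, and T9 cover everything between them: the union {beech, larch, willow, yew, fir, pine, rowan, elm, ash, hazel, alder} is all of U.
No 3 of the 9 blocks cover everything (all 84 combinations miss at least one point), so 4 is optimal.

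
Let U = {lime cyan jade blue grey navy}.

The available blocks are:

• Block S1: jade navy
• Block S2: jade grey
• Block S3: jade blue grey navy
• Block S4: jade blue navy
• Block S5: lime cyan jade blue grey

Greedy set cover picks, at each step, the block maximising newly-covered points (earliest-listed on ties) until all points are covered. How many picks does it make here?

2

Greedy: pick S5 (covers 5 new) → pick S1 (covers 1 new). Total picks: 2.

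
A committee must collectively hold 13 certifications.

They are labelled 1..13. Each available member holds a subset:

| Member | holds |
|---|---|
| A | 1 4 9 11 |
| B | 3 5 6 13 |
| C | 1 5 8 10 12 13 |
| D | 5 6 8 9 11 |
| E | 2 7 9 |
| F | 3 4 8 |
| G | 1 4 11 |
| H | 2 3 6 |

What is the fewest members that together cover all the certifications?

Take {C, E, G, H}. Their union is {1, 2, 3, 4, 5, 6, 7, 8, 9, 10, 11, 12, 13}, which is all 13 certifications.
Only C contains 10, so C is forced; the remaining 7 certifications need at least 3 more members (each remaining member adds at most 3) — so at least 4 members are needed, and 4 is optimal.

4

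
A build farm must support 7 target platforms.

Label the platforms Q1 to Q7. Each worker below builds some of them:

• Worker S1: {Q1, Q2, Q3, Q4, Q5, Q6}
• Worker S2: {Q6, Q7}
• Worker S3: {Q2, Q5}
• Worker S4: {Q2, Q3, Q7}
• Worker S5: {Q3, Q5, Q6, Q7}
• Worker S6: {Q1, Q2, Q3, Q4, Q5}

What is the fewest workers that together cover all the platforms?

S1 and S4 together: S1 ∪ S4 = {Q1, Q2, Q3, Q4, Q5, Q6, Q7} — every platform is covered.
No single worker has all 7 platforms (the largest, S1, has 6), so 2 is optimal.

2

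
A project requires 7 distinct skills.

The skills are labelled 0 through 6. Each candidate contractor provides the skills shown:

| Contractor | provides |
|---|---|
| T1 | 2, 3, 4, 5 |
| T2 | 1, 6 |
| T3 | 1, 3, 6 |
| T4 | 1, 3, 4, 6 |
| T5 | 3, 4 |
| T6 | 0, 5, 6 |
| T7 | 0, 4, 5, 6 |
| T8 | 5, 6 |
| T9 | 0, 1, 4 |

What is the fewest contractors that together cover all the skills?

T1 and T3 and T7 together: T1 ∪ T3 ∪ T7 = {0, 1, 2, 3, 4, 5, 6} — every skill is covered.
Only T1 contains 2, so T1 is forced; the remaining 3 skills need at least 2 more contractors (each remaining contractor adds at most 2) — so at least 3 contractors are needed, and 3 is optimal.

3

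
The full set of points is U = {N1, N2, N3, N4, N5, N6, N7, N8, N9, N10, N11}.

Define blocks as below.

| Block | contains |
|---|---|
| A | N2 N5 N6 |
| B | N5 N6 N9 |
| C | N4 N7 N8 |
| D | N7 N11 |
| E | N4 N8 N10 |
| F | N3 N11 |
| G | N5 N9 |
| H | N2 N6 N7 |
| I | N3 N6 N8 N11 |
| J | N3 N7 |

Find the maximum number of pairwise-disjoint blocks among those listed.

E, F, G, H are pairwise disjoint (E={N4,N8,N10}; F={N3,N11}; G={N5,N9}; H={N2,N6,N7}).
Every remaining block overlaps one of these, and no 5 of the listed blocks are pairwise disjoint, so 4 is the maximum.

4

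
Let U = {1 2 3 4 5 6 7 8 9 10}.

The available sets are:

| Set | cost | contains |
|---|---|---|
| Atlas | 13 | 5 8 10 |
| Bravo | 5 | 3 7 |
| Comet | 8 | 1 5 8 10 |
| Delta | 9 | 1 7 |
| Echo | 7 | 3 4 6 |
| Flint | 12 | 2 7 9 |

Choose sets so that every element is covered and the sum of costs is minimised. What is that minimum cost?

Comet, Echo, Flint together cover every element (Comet ∪ Echo ∪ Flint = {1, 2, 3, 4, 5, 6, 7, 8, 9, 10}); total cost 8 + 7 + 12 = 27.
No covering selection has total cost below 27.

27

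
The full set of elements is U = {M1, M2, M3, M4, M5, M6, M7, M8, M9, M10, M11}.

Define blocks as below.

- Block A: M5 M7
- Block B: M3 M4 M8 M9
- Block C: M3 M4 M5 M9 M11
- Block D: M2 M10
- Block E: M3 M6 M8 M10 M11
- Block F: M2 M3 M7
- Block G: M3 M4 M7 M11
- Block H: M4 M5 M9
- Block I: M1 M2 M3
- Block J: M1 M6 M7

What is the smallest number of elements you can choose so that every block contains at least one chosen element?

The 4 elements {M2, M3, M5, M6} hit every block.
No choice of 3 elements meets every block, so 4 is the minimum.

4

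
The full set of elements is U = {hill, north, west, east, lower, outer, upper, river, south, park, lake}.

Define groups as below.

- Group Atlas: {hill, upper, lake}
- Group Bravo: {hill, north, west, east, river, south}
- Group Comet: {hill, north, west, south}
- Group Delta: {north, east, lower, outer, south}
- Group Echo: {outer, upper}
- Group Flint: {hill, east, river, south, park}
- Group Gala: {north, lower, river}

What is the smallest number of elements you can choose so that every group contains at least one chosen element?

H = {north, east, upper} meets every group (each contains at least one member of H), and |H| = 3.
No choice of 2 elements meets every group, so 3 is the minimum.

3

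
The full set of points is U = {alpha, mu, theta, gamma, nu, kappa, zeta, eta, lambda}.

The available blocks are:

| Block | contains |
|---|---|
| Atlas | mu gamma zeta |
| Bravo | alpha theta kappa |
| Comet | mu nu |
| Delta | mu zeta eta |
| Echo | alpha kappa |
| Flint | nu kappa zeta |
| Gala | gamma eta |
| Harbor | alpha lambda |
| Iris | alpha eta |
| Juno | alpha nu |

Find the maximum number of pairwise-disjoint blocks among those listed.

3

Bravo, Comet, Gala are pairwise disjoint (Bravo={alpha,theta,kappa}; Comet={mu,nu}; Gala={gamma,eta}).
Every remaining block overlaps one of these, and no 4 of the listed blocks are pairwise disjoint, so 3 is the maximum.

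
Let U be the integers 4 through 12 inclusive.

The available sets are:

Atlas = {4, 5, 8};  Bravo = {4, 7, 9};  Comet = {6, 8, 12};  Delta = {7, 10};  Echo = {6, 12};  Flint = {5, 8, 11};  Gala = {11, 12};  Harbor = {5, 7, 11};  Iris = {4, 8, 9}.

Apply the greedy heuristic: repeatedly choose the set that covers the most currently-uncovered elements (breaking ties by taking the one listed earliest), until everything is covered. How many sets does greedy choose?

Greedy: pick Atlas (covers 3 new) → pick Bravo (covers 2 new) → pick Comet (covers 2 new) → pick Delta (covers 1 new) → pick Flint (covers 1 new). Total picks: 5.
(The true minimum cover uses only 4 sets, so greedy is not optimal here.)

5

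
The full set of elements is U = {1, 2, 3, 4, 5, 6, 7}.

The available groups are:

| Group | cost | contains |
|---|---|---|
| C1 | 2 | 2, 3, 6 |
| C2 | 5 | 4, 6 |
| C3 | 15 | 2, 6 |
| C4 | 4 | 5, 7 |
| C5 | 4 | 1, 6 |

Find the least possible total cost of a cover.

15

C1, C2, C4, C5 together cover every element (C1 ∪ C2 ∪ C4 ∪ C5 = {1, 2, 3, 4, 5, 6, 7}); total cost 2 + 5 + 4 + 4 = 15.
No covering selection has total cost below 15.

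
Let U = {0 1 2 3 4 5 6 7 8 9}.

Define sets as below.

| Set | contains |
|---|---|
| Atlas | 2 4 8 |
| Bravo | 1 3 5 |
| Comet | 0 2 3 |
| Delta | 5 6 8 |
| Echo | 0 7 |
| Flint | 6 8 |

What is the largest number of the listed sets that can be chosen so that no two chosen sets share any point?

Atlas, Bravo, Echo are pairwise disjoint (Atlas={2,4,8}; Bravo={1,3,5}; Echo={0,7}).
Every remaining set overlaps one of these, and no 4 of the listed sets are pairwise disjoint, so 3 is the maximum.

3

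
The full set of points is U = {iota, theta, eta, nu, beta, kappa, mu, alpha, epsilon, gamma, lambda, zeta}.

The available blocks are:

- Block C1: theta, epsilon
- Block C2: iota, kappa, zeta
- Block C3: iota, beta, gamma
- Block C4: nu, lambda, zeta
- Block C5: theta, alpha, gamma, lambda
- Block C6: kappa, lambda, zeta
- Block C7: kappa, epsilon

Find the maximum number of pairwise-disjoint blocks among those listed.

3

C3, C4, C7 are pairwise disjoint (C3={iota,beta,gamma}; C4={nu,lambda,zeta}; C7={kappa,epsilon}).
Every remaining block overlaps one of these, and no 4 of the listed blocks are pairwise disjoint, so 3 is the maximum.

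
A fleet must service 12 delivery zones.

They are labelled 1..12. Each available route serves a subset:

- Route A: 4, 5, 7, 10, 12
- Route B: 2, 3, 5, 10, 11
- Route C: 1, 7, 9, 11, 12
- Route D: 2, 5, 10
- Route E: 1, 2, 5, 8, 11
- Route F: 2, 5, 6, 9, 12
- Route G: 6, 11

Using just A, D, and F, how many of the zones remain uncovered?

Union of A, D, F = {2, 4, 5, 6, 7, 9, 10, 12}.
Not covered: 1, 3, 8, 11 — 4 zones.

4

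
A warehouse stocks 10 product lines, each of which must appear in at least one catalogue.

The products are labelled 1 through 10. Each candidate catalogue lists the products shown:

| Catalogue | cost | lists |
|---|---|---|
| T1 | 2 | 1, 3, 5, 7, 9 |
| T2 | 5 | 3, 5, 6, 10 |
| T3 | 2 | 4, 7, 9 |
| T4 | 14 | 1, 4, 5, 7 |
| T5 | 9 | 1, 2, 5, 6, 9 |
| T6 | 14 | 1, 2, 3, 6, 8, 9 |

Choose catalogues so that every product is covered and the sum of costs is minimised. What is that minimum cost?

21

T2, T3, T6 together cover every product (T2 ∪ T3 ∪ T6 = {1, 2, 3, 4, 5, 6, 7, 8, 9, 10}); total cost 5 + 2 + 14 = 21.
The greedy pick T1, T3, T2, T6 costs 23; no covering selection beats 21.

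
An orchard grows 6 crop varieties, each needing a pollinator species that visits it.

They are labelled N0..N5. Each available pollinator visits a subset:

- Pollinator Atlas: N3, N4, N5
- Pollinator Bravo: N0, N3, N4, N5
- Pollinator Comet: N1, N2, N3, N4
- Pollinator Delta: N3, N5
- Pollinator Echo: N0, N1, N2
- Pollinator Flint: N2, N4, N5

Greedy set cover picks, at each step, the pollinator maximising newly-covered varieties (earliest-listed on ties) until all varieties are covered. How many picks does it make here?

Greedy: pick Bravo (covers 4 new) → pick Comet (covers 2 new). Total picks: 2.

2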